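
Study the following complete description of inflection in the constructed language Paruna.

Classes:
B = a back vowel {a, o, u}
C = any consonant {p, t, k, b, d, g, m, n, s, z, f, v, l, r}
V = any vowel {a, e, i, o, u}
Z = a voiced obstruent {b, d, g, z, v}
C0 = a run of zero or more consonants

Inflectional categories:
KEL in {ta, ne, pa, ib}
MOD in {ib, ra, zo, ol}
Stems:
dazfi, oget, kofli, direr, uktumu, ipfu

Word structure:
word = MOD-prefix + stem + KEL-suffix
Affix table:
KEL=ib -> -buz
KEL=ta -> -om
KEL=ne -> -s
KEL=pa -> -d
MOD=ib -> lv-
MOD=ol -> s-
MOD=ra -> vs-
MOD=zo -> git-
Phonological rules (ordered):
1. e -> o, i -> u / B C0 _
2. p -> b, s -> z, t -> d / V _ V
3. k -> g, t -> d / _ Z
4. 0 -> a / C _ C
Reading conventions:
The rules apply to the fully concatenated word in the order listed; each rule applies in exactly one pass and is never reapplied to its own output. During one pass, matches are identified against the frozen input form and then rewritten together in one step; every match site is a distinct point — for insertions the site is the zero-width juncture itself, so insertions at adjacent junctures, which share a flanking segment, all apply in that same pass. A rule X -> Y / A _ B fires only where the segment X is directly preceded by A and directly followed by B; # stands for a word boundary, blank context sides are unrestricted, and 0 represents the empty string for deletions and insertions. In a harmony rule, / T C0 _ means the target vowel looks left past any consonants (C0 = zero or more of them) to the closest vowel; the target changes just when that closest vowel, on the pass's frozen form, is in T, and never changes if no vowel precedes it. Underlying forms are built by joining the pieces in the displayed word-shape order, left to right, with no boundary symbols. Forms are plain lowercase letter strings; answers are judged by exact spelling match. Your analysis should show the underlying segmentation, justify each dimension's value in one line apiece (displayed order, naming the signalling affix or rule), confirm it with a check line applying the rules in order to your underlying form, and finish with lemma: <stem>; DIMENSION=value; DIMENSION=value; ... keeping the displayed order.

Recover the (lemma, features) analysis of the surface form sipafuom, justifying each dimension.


underlying: s-ipfu-om
KEL=ta - signalled by the affix -om
MOD=ol - signalled by the affix s-
check: sipfuom -> sipfuom -> sipfuom -> sipfuom -> sipafuom
lemma: ipfu; KEL=ta; MOD=ol


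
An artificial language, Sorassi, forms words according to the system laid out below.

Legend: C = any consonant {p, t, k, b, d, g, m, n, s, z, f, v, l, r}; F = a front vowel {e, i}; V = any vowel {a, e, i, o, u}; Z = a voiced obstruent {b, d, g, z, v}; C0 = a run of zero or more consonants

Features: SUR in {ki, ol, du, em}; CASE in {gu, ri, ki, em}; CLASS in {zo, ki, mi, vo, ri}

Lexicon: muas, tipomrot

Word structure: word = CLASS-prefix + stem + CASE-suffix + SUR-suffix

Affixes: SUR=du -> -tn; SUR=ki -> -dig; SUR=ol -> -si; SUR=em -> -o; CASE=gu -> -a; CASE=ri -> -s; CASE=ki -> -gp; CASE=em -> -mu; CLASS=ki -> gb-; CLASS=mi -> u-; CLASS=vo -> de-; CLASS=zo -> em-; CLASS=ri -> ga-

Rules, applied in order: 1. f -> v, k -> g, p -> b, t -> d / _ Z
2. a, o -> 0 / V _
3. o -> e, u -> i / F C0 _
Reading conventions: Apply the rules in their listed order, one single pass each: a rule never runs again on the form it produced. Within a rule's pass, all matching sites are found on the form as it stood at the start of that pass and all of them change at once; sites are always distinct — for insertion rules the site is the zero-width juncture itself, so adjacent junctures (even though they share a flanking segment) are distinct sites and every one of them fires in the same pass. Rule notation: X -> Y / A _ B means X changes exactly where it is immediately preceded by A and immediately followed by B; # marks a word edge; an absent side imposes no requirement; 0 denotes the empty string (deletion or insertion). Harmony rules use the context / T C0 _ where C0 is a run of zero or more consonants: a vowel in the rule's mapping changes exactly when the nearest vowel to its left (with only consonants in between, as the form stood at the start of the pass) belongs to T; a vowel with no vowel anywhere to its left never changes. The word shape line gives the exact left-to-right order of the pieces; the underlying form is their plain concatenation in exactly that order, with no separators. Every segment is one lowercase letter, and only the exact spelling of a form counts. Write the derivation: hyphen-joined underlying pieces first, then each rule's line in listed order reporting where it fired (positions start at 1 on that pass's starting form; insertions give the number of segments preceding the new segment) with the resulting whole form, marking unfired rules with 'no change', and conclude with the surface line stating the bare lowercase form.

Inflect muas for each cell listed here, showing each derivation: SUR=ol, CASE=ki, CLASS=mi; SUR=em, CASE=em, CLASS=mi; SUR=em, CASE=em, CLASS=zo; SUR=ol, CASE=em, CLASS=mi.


cell SUR=ol, CASE=ki, CLASS=mi:
underlying: u-muas-gp-si
1. f -> v, k -> g, p -> b, t -> d / _ Z: no change
2. a, o -> 0 / V _: fires at position(s) 4: umusgpsi
3. o -> e, u -> i / F C0 _: no change
surface: umusgpsi

cell SUR=em, CASE=em, CLASS=mi:
underlying: u-muas-mu-o
1. f -> v, k -> g, p -> b, t -> d / _ Z: no change
2. a, o -> 0 / V _: fires at position(s) 4, 8: umusmu
3. o -> e, u -> i / F C0 _: no change
surface: umusmu

cell SUR=em, CASE=em, CLASS=zo:
underlying: em-muas-mu-o
1. f -> v, k -> g, p -> b, t -> d / _ Z: no change
2. a, o -> 0 / V _: fires at position(s) 5, 9: emmusmu
3. o -> e, u -> i / F C0 _: fires at position(s) 4: emmismu
surface: emmismu

cell SUR=ol, CASE=em, CLASS=mi:
underlying: u-muas-mu-si
1. f -> v, k -> g, p -> b, t -> d / _ Z: no change
2. a, o -> 0 / V _: fires at position(s) 4: umusmusi
3. o -> e, u -> i / F C0 _: no change
surface: umusmusi


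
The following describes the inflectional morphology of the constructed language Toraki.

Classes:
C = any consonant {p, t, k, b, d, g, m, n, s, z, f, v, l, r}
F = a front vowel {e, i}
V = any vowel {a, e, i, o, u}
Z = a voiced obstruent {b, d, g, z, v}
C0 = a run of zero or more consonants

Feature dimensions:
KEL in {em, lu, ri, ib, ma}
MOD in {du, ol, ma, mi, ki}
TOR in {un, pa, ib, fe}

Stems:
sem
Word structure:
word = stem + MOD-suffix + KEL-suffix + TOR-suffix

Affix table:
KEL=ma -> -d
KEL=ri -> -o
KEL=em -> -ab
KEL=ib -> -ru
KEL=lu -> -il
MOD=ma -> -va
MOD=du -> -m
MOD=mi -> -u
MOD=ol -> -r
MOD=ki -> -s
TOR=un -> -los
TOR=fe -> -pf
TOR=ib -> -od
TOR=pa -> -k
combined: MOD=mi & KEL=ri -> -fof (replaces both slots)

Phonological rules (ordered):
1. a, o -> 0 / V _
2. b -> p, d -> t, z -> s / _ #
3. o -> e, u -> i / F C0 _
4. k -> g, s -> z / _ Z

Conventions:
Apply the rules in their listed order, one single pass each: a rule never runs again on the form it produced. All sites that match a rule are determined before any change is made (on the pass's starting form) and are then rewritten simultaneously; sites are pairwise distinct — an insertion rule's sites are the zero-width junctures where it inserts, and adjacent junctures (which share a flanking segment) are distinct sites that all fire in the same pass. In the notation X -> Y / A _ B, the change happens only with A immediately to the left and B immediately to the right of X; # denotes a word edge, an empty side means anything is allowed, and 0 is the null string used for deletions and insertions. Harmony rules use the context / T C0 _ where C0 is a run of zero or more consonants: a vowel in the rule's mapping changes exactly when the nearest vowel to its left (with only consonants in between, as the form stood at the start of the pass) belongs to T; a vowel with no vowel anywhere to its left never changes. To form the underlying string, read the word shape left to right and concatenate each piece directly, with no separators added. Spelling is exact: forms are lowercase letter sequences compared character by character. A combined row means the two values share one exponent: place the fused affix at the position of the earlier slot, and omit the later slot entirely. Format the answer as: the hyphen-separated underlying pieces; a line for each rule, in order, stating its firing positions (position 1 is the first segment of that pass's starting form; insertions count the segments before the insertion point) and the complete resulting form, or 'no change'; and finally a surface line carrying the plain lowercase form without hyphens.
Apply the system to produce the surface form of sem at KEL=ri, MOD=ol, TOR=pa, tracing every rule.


underlying: sem-r-o-k
1. a, o -> 0 / V _: no change
2. b -> p, d -> t, z -> s / _ #: no change
3. o -> e, u -> i / F C0 _: fires at position(s) 5: semrek
4. k -> g, s -> z / _ Z: no change
surface: semrek


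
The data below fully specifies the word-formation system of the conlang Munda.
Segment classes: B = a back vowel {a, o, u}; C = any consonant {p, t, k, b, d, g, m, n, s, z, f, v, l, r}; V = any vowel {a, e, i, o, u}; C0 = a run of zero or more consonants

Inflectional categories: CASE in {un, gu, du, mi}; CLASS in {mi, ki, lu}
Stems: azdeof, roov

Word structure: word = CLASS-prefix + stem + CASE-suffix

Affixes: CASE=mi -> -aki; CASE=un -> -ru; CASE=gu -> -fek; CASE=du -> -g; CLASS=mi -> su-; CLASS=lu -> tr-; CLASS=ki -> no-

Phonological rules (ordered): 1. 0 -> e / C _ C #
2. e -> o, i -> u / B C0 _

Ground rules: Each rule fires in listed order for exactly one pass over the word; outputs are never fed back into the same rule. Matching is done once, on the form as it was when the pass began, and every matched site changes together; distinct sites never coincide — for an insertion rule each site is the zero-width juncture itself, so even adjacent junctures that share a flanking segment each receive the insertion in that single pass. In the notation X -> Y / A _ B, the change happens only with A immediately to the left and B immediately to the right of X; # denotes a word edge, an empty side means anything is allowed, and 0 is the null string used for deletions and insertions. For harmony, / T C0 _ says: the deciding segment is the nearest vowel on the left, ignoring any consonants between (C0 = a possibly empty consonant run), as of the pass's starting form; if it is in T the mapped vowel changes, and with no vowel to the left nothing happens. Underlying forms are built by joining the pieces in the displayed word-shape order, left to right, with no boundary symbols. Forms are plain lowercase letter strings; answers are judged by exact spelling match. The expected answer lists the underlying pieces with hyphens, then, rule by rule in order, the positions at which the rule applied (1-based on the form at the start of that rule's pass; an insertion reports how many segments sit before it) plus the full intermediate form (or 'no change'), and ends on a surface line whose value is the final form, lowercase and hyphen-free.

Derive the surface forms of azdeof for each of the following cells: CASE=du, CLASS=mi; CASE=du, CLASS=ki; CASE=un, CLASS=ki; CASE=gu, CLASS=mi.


cell CASE=du, CLASS=mi:
underlying: su-azdeof-g
1. 0 -> e / C _ C #: inserts after position(s) 8: suazdeofeg
2. e -> o, i -> u / B C0 _: fires at position(s) 6, 9: suazdoofog
surface: suazdoofog

cell CASE=du, CLASS=ki:
underlying: no-azdeof-g
1. 0 -> e / C _ C #: inserts after position(s) 8: noazdeofeg
2. e -> o, i -> u / B C0 _: fires at position(s) 6, 9: noazdoofog
surface: noazdoofog

cell CASE=un, CLASS=ki:
underlying: no-azdeof-ru
1. 0 -> e / C _ C #: no change
2. e -> o, i -> u / B C0 _: fires at position(s) 6: noazdoofru
surface: noazdoofru

cell CASE=gu, CLASS=mi:
underlying: su-azdeof-fek
1. 0 -> e / C _ C #: no change
2. e -> o, i -> u / B C0 _: fires at position(s) 6, 10: suazdooffok
surface: suazdooffok


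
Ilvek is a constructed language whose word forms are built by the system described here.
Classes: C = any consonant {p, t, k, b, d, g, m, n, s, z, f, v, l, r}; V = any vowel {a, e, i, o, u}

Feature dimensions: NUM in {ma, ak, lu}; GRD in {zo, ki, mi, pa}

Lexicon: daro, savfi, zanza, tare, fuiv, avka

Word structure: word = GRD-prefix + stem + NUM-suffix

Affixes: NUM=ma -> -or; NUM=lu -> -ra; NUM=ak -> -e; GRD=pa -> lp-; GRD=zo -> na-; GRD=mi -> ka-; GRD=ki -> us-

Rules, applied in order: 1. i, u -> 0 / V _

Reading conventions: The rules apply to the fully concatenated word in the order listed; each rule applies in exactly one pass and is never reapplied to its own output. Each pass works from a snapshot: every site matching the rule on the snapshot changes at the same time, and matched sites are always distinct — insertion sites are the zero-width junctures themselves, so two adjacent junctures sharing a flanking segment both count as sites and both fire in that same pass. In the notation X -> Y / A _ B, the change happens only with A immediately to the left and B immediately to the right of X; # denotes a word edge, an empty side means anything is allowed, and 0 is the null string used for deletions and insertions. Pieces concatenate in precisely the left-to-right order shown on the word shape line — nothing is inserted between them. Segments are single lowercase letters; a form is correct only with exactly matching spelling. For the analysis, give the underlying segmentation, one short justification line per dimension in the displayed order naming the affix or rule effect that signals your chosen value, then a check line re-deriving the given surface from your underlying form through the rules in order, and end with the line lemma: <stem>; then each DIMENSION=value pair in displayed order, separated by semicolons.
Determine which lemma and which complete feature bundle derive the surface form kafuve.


underlying: ka-fuiv-e
NUM=ak - signalled by the affix -e
GRD=mi - signalled by the affix ka-
check: kafuive -> kafuve
lemma: fuiv; NUM=ak; GRD=mi


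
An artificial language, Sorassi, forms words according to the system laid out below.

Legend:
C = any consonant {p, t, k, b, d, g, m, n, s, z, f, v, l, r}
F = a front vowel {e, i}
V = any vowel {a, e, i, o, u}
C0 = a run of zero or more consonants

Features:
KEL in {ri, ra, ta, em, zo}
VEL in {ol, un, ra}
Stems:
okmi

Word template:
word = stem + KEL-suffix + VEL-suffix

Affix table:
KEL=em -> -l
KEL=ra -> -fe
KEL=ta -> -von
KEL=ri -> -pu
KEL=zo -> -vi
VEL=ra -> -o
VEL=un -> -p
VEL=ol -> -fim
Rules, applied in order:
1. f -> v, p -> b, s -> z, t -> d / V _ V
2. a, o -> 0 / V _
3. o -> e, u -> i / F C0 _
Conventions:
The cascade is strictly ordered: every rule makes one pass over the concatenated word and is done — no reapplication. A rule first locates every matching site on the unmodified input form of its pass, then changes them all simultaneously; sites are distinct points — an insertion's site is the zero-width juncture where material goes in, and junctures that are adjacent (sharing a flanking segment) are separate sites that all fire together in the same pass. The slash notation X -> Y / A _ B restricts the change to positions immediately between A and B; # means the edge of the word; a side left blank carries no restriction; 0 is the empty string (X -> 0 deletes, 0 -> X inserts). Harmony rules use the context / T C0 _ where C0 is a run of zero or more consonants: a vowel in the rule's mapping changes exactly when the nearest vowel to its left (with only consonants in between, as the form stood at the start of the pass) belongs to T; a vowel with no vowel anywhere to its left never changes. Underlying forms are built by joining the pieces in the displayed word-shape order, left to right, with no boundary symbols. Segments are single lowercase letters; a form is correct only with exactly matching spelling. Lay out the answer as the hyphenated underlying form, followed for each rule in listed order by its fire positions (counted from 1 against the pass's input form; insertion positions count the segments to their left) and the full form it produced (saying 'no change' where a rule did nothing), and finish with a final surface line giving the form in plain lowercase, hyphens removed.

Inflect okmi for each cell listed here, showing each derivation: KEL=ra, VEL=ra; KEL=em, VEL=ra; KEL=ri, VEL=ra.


cell KEL=ra, VEL=ra:
underlying: okmi-fe-o
1. f -> v, p -> b, s -> z, t -> d / V _ V: fires at position(s) 5: okmiveo
2. a, o -> 0 / V _: fires at position(s) 7: okmive
3. o -> e, u -> i / F C0 _: no change
surface: okmive

cell KEL=em, VEL=ra:
underlying: okmi-l-o
1. f -> v, p -> b, s -> z, t -> d / V _ V: no change
2. a, o -> 0 / V _: no change
3. o -> e, u -> i / F C0 _: fires at position(s) 6: okmile
surface: okmile

cell KEL=ri, VEL=ra:
underlying: okmi-pu-o
1. f -> v, p -> b, s -> z, t -> d / V _ V: fires at position(s) 5: okmibuo
2. a, o -> 0 / V _: fires at position(s) 7: okmibu
3. o -> e, u -> i / F C0 _: fires at position(s) 6: okmibi
surface: okmibi


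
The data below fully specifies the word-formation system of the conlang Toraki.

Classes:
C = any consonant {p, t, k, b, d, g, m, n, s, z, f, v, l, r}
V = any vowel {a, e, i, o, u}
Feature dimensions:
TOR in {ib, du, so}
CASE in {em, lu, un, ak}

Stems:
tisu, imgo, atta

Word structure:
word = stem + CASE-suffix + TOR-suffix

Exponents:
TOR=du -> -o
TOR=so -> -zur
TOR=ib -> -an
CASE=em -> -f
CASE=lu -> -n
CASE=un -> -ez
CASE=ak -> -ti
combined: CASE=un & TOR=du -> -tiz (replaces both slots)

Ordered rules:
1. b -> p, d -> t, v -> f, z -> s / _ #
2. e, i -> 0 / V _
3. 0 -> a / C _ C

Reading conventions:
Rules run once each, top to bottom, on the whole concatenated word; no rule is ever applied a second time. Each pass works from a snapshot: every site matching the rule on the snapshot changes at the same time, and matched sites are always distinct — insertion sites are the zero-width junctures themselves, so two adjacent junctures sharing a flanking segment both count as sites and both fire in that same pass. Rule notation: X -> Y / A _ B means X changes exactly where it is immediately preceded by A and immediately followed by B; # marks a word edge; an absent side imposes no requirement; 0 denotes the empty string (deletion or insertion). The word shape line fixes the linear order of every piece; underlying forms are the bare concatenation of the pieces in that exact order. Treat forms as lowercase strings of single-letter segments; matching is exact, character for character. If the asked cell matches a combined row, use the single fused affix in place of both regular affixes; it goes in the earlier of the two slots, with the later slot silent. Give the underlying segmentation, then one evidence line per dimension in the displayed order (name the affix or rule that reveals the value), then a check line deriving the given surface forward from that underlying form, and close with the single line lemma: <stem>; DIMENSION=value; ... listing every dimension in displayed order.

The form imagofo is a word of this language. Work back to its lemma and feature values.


underlying: imgo-f-o
TOR=du - signalled by the affix -o
CASE=em - signalled by the affix -f
check: imgofo -> imgofo -> imgofo -> imagofo
lemma: imgo; TOR=du; CASE=em


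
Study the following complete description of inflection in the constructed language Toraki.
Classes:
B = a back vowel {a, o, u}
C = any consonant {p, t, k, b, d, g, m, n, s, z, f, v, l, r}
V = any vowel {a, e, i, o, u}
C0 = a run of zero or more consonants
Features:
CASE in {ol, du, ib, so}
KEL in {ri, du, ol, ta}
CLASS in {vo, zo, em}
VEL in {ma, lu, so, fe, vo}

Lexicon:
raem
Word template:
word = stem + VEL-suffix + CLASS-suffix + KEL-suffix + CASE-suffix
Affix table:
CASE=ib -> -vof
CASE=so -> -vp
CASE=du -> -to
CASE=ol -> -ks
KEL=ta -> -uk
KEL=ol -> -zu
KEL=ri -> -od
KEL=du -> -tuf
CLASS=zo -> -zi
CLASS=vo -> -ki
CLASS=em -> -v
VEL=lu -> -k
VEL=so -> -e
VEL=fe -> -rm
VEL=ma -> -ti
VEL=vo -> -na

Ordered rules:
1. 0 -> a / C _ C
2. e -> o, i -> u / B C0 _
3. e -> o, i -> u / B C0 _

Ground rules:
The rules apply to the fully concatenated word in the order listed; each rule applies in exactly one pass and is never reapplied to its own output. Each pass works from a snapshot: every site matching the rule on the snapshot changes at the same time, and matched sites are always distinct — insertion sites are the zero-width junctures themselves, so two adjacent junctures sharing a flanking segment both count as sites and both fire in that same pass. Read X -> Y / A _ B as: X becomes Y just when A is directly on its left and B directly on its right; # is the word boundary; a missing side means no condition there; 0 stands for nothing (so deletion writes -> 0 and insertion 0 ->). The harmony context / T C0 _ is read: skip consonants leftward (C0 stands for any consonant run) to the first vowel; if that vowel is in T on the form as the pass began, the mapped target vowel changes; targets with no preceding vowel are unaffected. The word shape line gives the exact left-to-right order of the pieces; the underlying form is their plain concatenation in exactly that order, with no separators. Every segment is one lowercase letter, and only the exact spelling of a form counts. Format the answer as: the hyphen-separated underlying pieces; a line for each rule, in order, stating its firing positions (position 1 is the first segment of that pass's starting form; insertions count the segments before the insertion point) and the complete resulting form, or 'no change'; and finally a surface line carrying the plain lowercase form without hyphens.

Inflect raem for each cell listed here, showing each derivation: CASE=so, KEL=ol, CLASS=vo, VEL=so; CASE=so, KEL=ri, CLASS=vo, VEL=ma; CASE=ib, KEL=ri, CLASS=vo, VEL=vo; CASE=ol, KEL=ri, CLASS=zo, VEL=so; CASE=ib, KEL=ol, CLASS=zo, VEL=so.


cell CASE=so, KEL=ol, CLASS=vo, VEL=so:
underlying: raem-e-ki-zu-vp
1. 0 -> a / C _ C: inserts after position(s) 10: raemekizuvap
2. e -> o, i -> u / B C0 _: fires at position(s) 3: raomekizuvap
3. e -> o, i -> u / B C0 _: fires at position(s) 5: raomokizuvap
surface: raomokizuvap

cell CASE=so, KEL=ri, CLASS=vo, VEL=ma:
underlying: raem-ti-ki-od-vp
1. 0 -> a / C _ C: inserts after position(s) 4, 10, 11: raematikiodavap
2. e -> o, i -> u / B C0 _: fires at position(s) 3, 7: raomatukiodavap
3. e -> o, i -> u / B C0 _: fires at position(s) 9: raomatukuodavap
surface: raomatukuodavap

cell CASE=ib, KEL=ri, CLASS=vo, VEL=vo:
underlying: raem-na-ki-od-vof
1. 0 -> a / C _ C: inserts after position(s) 4, 10: raemanakiodavof
2. e -> o, i -> u / B C0 _: fires at position(s) 3, 9: raomanakuodavof
3. e -> o, i -> u / B C0 _: no change
surface: raomanakuodavof

cell CASE=ol, KEL=ri, CLASS=zo, VEL=so:
underlying: raem-e-zi-od-ks
1. 0 -> a / C _ C: inserts after position(s) 9, 10: raemeziodakas
2. e -> o, i -> u / B C0 _: fires at position(s) 3: raomeziodakas
3. e -> o, i -> u / B C0 _: fires at position(s) 5: raomoziodakas
surface: raomoziodakas

cell CASE=ib, KEL=ol, CLASS=zo, VEL=so:
underlying: raem-e-zi-zu-vof
1. 0 -> a / C _ C: no change
2. e -> o, i -> u / B C0 _: fires at position(s) 3: raomezizuvof
3. e -> o, i -> u / B C0 _: fires at position(s) 5: raomozizuvof
surface: raomozizuvof


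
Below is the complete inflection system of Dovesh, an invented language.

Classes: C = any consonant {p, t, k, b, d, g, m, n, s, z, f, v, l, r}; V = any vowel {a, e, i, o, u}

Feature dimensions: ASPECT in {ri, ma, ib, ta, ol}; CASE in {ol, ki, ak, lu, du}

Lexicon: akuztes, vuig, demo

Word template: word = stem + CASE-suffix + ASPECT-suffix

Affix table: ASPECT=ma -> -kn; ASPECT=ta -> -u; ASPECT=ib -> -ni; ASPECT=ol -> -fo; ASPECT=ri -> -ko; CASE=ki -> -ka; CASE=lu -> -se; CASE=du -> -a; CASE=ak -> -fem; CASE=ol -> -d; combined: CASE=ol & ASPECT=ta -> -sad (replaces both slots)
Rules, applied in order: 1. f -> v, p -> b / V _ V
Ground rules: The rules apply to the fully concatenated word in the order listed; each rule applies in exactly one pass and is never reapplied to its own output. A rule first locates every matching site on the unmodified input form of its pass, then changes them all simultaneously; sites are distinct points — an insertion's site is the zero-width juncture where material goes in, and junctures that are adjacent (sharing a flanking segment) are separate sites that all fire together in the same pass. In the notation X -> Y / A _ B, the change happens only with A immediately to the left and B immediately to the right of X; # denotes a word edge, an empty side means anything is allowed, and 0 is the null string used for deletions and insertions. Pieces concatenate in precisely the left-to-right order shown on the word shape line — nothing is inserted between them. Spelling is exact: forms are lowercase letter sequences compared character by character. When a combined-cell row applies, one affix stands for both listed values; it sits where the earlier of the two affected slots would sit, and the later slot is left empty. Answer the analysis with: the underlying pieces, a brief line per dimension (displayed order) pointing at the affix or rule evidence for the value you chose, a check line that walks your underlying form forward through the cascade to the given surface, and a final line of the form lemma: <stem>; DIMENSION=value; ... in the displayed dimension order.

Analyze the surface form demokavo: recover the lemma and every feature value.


underlying: demo-ka-fo
ASPECT=ol - signalled by the affix -fo
CASE=ki - signalled by the affix -ka
check: demokafo -> demokavo
lemma: demo; ASPECT=ol; CASE=ki


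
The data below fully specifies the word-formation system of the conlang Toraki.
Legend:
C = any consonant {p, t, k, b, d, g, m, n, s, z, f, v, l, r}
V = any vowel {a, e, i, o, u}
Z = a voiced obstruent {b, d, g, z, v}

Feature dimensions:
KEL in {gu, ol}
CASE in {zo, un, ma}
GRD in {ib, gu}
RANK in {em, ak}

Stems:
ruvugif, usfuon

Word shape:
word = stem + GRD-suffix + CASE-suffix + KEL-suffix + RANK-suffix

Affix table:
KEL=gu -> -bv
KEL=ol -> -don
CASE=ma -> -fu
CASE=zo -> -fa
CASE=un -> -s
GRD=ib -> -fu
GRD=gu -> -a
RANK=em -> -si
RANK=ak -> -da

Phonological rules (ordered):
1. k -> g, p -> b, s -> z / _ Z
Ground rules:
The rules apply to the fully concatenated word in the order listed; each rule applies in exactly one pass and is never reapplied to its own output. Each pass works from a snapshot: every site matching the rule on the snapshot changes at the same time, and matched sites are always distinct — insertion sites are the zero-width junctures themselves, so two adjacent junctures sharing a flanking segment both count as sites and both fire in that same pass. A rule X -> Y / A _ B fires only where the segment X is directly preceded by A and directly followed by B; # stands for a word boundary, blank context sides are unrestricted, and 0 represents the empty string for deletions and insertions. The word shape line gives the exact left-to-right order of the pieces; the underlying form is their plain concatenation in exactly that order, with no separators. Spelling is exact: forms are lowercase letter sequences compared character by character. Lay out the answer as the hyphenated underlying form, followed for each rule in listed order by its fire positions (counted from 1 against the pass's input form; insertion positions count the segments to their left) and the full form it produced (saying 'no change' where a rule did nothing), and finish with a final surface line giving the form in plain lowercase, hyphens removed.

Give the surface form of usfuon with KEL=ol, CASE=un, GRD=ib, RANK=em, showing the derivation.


underlying: usfuon-fu-s-don-si
1. k -> g, p -> b, s -> z / _ Z: fires at position(s) 9: usfuonfuzdonsi
surface: usfuonfuzdonsi


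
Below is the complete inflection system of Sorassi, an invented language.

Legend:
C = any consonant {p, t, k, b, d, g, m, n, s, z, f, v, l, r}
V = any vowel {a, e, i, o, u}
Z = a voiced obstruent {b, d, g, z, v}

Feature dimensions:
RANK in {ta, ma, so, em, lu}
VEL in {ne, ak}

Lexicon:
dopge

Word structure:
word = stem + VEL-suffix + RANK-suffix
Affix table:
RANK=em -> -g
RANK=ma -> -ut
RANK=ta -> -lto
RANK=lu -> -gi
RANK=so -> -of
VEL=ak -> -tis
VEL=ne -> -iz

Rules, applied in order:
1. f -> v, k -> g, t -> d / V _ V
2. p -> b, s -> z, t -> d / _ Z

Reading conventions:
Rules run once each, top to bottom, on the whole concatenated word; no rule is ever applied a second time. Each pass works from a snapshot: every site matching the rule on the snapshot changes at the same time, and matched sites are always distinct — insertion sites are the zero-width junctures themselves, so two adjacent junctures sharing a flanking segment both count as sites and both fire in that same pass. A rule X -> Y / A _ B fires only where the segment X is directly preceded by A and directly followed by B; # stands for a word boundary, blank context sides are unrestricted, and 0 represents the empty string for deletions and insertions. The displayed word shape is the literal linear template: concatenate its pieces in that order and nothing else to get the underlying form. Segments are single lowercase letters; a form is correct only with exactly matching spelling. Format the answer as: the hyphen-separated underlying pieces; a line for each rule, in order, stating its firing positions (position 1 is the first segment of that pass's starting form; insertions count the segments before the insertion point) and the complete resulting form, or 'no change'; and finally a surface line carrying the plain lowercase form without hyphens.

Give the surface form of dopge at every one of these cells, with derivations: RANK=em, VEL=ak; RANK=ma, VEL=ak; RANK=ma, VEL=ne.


cell RANK=em, VEL=ak:
underlying: dopge-tis-g
1. f -> v, k -> g, t -> d / V _ V: fires at position(s) 6: dopgedisg
2. p -> b, s -> z, t -> d / _ Z: fires at position(s) 3, 8: dobgedizg
surface: dobgedizg

cell RANK=ma, VEL=ak:
underlying: dopge-tis-ut
1. f -> v, k -> g, t -> d / V _ V: fires at position(s) 6: dopgedisut
2. p -> b, s -> z, t -> d / _ Z: fires at position(s) 3: dobgedisut
surface: dobgedisut

cell RANK=ma, VEL=ne:
underlying: dopge-iz-ut
1. f -> v, k -> g, t -> d / V _ V: no change
2. p -> b, s -> z, t -> d / _ Z: fires at position(s) 3: dobgeizut
surface: dobgeizut


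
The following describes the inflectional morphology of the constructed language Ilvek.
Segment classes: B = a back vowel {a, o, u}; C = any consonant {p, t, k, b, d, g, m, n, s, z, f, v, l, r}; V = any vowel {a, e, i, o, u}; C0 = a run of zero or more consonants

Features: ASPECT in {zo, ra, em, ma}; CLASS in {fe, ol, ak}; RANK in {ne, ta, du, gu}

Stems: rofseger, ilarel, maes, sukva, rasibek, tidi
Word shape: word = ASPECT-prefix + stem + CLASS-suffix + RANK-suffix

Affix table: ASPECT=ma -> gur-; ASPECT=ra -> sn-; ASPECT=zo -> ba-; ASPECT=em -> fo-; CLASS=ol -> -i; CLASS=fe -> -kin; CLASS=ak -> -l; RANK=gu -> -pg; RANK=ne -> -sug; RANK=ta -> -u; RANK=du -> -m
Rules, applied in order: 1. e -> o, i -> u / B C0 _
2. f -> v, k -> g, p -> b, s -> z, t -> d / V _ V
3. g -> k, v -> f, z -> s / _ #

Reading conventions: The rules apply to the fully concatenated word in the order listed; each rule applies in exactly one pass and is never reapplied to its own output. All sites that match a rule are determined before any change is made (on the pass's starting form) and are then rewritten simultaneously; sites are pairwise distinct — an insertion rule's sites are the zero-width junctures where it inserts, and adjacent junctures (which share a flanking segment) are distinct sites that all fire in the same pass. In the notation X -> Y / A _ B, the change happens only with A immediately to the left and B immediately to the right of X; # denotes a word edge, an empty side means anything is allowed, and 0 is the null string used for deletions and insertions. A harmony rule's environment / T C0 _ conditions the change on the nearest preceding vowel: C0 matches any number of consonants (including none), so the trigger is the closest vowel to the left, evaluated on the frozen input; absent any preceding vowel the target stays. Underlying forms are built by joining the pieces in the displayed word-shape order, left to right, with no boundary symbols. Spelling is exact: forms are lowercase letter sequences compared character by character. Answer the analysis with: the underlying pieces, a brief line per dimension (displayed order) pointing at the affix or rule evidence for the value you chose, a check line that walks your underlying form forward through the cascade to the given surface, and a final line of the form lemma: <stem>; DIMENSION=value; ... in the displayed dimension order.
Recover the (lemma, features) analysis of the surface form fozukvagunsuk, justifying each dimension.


underlying: fo-sukva-kin-sug
ASPECT=em - signalled by the affix fo-
CLASS=fe - signalled by the affix -kin
RANK=ne - signalled by the affix -sug
check: fosukvakinsug -> fosukvakunsug -> fozukvagunsug -> fozukvagunsuk
lemma: sukva; ASPECT=em; CLASS=fe; RANK=ne


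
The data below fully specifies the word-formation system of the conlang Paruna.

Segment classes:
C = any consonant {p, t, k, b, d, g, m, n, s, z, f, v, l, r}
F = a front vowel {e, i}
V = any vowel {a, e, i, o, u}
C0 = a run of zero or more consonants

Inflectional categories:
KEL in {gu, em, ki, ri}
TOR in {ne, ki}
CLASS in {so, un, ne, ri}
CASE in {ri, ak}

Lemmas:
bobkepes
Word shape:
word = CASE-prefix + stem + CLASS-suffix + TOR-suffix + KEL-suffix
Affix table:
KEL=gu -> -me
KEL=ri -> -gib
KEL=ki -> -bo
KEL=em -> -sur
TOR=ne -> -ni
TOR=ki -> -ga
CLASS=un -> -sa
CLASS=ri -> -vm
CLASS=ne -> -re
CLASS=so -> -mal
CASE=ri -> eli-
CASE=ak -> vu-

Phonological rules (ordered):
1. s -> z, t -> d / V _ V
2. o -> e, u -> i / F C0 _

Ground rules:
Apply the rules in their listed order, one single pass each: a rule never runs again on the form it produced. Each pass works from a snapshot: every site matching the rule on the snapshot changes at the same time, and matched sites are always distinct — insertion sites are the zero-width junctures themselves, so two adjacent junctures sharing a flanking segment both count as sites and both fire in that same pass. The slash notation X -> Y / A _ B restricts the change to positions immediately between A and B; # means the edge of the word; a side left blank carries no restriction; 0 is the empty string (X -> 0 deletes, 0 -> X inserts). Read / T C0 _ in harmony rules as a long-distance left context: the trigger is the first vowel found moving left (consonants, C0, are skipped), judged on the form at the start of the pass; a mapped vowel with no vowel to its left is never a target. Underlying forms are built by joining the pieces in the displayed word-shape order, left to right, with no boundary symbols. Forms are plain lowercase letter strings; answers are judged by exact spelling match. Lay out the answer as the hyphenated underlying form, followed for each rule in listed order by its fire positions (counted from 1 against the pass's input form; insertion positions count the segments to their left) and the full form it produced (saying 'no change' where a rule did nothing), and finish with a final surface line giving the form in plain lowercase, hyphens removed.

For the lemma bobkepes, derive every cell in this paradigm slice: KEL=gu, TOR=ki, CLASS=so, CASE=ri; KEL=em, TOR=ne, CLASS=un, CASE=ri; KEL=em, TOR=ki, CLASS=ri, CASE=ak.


cell KEL=gu, TOR=ki, CLASS=so, CASE=ri:
underlying: eli-bobkepes-mal-ga-me
1. s -> z, t -> d / V _ V: no change
2. o -> e, u -> i / F C0 _: fires at position(s) 5: elibebkepesmalgame
surface: elibebkepesmalgame

cell KEL=em, TOR=ne, CLASS=un, CASE=ri:
underlying: eli-bobkepes-sa-ni-sur
1. s -> z, t -> d / V _ V: fires at position(s) 16: elibobkepessanizur
2. o -> e, u -> i / F C0 _: fires at position(s) 5, 17: elibebkepessanizir
surface: elibebkepessanizir

cell KEL=em, TOR=ki, CLASS=ri, CASE=ak:
underlying: vu-bobkepes-vm-ga-sur
1. s -> z, t -> d / V _ V: fires at position(s) 15: vubobkepesvmgazur
2. o -> e, u -> i / F C0 _: no change
surface: vubobkepesvmgazur


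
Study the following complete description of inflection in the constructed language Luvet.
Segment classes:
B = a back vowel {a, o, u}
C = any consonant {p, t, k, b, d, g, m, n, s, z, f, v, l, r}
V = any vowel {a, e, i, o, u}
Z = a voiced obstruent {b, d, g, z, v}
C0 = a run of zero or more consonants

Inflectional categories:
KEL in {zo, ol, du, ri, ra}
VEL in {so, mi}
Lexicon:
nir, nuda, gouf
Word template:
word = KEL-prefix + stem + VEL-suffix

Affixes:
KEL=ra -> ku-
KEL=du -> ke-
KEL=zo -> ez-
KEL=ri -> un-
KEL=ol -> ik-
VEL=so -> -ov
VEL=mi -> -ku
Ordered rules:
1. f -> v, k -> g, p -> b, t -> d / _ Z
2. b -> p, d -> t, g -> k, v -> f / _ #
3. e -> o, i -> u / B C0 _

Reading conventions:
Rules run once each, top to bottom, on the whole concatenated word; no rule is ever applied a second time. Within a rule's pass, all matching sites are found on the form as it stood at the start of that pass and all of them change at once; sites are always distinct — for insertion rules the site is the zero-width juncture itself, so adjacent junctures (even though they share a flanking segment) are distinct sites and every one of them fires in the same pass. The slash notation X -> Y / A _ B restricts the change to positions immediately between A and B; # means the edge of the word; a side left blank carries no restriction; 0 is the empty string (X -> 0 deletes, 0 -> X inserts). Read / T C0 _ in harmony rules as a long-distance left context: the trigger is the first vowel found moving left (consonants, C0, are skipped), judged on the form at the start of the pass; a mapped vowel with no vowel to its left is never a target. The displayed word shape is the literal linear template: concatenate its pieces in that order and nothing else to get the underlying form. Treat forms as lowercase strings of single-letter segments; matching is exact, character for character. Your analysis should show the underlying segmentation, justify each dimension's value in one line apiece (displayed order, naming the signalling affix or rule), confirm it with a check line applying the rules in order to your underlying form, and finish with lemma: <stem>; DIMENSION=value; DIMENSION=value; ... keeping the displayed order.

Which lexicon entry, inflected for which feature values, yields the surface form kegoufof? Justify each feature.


underlying: ke-gouf-ov
KEL=du - signalled by the affix ke-
VEL=so - signalled by the affix -ov
check: kegoufov -> kegoufov -> kegoufof -> kegoufof
lemma: gouf; KEL=du; VEL=so


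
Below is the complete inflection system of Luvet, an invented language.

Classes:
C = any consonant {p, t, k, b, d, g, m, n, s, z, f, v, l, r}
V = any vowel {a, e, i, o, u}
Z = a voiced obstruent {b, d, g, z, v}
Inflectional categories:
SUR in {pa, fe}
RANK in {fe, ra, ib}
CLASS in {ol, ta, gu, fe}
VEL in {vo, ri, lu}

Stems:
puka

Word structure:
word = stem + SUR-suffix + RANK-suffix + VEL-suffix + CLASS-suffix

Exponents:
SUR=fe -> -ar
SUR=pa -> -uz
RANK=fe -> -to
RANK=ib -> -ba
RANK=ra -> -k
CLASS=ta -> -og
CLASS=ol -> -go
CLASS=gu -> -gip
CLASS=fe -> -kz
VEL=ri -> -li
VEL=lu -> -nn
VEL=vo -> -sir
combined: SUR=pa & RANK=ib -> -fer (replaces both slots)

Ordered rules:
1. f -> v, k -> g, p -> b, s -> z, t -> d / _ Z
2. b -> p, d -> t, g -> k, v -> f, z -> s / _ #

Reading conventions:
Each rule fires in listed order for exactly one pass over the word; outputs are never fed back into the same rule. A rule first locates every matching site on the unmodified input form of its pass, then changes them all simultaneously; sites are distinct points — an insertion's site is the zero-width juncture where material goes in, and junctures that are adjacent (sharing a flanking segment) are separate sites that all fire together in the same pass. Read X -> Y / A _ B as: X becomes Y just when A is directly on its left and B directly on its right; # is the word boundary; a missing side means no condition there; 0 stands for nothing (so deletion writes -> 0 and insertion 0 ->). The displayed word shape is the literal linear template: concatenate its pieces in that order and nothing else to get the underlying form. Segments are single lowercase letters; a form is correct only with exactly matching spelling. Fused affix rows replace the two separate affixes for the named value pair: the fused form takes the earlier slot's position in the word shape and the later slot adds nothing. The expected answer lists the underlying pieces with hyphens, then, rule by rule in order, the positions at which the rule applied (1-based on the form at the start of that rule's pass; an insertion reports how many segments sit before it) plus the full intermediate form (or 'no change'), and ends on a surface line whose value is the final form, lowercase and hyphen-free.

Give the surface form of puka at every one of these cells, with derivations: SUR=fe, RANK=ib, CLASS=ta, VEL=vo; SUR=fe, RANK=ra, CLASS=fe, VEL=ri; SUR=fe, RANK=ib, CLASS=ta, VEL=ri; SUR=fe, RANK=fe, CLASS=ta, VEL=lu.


cell SUR=fe, RANK=ib, CLASS=ta, VEL=vo:
underlying: puka-ar-ba-sir-og
1. f -> v, k -> g, p -> b, s -> z, t -> d / _ Z: no change
2. b -> p, d -> t, g -> k, v -> f, z -> s / _ #: fires at position(s) 13: pukaarbasirok
surface: pukaarbasirok

cell SUR=fe, RANK=ra, CLASS=fe, VEL=ri:
underlying: puka-ar-k-li-kz
1. f -> v, k -> g, p -> b, s -> z, t -> d / _ Z: fires at position(s) 10: pukaarkligz
2. b -> p, d -> t, g -> k, v -> f, z -> s / _ #: fires at position(s) 11: pukaarkligs
surface: pukaarkligs

cell SUR=fe, RANK=ib, CLASS=ta, VEL=ri:
underlying: puka-ar-ba-li-og
1. f -> v, k -> g, p -> b, s -> z, t -> d / _ Z: no change
2. b -> p, d -> t, g -> k, v -> f, z -> s / _ #: fires at position(s) 12: pukaarbaliok
surface: pukaarbaliok

cell SUR=fe, RANK=fe, CLASS=ta, VEL=lu:
underlying: puka-ar-to-nn-og
1. f -> v, k -> g, p -> b, s -> z, t -> d / _ Z: no change
2. b -> p, d -> t, g -> k, v -> f, z -> s / _ #: fires at position(s) 12: pukaartonnok
surface: pukaartonnok
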